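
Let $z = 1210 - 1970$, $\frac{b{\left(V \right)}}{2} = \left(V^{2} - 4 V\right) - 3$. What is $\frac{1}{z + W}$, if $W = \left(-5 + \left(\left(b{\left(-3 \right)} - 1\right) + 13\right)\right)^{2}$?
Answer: $\frac{1}{1089} \approx 0.00091827$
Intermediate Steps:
$b{\left(V \right)} = -6 - 8 V + 2 V^{2}$ ($b{\left(V \right)} = 2 \left(\left(V^{2} - 4 V\right) - 3\right) = 2 \left(-3 + V^{2} - 4 V\right) = -6 - 8 V + 2 V^{2}$)
$z = -760$
$W = 1849$ ($W = \left(-5 + \left(\left(\left(-6 - -24 + 2 \left(-3\right)^{2}\right) - 1\right) + 13\right)\right)^{2} = \left(-5 + \left(\left(\left(-6 + 24 + 2 \cdot 9\right) - 1\right) + 13\right)\right)^{2} = \left(-5 + \left(\left(\left(-6 + 24 + 18\right) - 1\right) + 13\right)\right)^{2} = \left(-5 + \left(\left(36 - 1\right) + 13\right)\right)^{2} = \left(-5 + \left(35 + 13\right)\right)^{2} = \left(-5 + 48\right)^{2} = 43^{2} = 1849$)
$\frac{1}{z + W} = \frac{1}{-760 + 1849} = \frac{1}{1089}$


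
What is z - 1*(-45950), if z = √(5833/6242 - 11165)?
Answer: 45950 + I*√434980617474/6242 ≈ 45950.0 + 105.66*I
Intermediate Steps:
z = I*√434980617474/6242 (z = √(5833*(1/6242) - 11165) = √(5833/6242 - 11165) = √(-69686097/6242) = I*√434980617474/6242 ≈ 105.66*I)
z - 1*(-45950) = I*√434980617474/6242 - 1*(-45950) = I*√434980617474/6242 + 45950 = 45950 + I*√434980617474/6242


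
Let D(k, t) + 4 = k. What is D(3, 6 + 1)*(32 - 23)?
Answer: -9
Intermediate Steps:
D(k, t) = -4 + k
D(3, 6 + 1)*(32 - 23) = (-4 + 3)*(32 - 23) = -1*9 = -9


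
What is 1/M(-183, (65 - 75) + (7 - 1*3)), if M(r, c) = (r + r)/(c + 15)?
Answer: -3/122 ≈ -0.024590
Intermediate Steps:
M(r, c) = 2*r/(15 + c) (M(r, c) = (2*r)/(15 + c) = 2*r/(15 + c))
1/M(-183, (65 - 75) + (7 - 1*3)) = 1/(2*(-183)/(15 + ((65 - 75) + (7 - 1*3)))) = 1/(2*(-183)/(15 + (-10 + (7 - 3)))) = 1/(2*(-183)/(15 + (-10 + 4))) = 1/(2*(-183)/(15 - 6)) = 1/(2*(-183)/9) = 1/(2*(-183)*(⅑)) = 1/(-122/3) = -3/122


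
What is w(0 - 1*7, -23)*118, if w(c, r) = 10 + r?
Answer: -1534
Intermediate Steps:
w(0 - 1*7, -23)*118 = (10 - 23)*118 = -13*118 = -1534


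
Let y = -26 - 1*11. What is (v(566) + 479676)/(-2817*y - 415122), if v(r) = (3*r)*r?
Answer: -480248/103631 ≈ -4.6342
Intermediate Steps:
y = -37 (y = -26 - 11 = -37)
v(r) = 3*r**2
(v(566) + 479676)/(-2817*y - 415122) = (3*566**2 + 479676)/(-2817*(-37) - 415122) = (3*320356 + 479676)/(104229 - 415122) = (961068 + 479676)/(-310893) = 1440744*(-1/310893) = -480248/103631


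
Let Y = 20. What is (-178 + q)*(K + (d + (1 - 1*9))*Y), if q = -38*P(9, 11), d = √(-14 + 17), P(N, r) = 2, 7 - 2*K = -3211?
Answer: -368046 - 5080*√3 ≈ -3.7685e+5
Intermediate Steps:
K = 1609 (K = 7/2 - ½*(-3211) = 7/2 + 3211/2 = 1609)
d = √3 ≈ 1.7320
q = -76 (q = -38*2 = -76)
(-178 + q)*(K + (d + (1 - 1*9))*Y) = (-178 - 76)*(1609 + (√3 + (1 - 1*9))*20) = -254*(1609 + (√3 + (1 - 9))*20) = -254*(1609 + (√3 - 8)*20) = -254*(1609 + (-8 + √3)*20) = -254*(1609 + (-160 + 20*√3)) = -254*(1449 + 20*√3) = -368046 - 5080*√3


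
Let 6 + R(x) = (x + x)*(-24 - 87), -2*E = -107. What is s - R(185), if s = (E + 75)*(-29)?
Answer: 74699/2 ≈ 37350.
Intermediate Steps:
E = 107/2 (E = -1/2*(-107) = 107/2 ≈ 53.500)
R(x) = -6 - 222*x (R(x) = -6 + (x + x)*(-24 - 87) = -6 + (2*x)*(-111) = -6 - 222*x)
s = -7453/2 (s = (107/2 + 75)*(-29) = (257/2)*(-29) = -7453/2 ≈ -3726.5)
s - R(185) = -7453/2 - (-6 - 222*185) = -7453/2 - (-6 - 41070) = -7453/2 - 1*(-41076) = -7453/2 + 41076 = 74699/2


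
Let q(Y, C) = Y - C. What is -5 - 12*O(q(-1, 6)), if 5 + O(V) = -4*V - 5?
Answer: -221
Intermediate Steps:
O(V) = -10 - 4*V (O(V) = -5 + (-4*V - 5) = -5 + (-5 - 4*V) = -10 - 4*V)
-5 - 12*O(q(-1, 6)) = -5 - 12*(-10 - 4*(-1 - 1*6)) = -5 - 12*(-10 - 4*(-1 - 6)) = -5 - 12*(-10 - 4*(-7)) = -5 - 12*(-10 + 28) = -5 - 12*18 = -5 - 216 = -221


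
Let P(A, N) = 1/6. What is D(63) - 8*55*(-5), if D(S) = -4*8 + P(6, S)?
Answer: 13009/6 ≈ 2168.2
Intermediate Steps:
P(A, N) = ⅙
D(S) = -191/6 (D(S) = -4*8 + ⅙ = -32 + ⅙ = -191/6)
D(63) - 8*55*(-5) = -191/6 - 8*55*(-5) = -191/6 - 440*(-5) = -191/6 - 1*(-2200) = -191/6 + 2200 = 13009/6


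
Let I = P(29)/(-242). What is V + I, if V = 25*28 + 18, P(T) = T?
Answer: 173727/242 ≈ 717.88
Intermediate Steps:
I = -29/242 (I = 29/(-242) = 29*(-1/242) = -29/242 ≈ -0.11983)
V = 718 (V = 700 + 18 = 718)
V + I = 718 - 29/242 = 173727/242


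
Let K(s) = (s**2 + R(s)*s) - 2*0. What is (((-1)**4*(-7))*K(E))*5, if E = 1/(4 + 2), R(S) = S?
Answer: -35/18 ≈ -1.9444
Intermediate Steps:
E = 1/6 ≈ 0.16667
K(s) = 2*s**2 (K(s) = (s**2 + s*s) - 2*0 = (s**2 + s**2) + 0 = 2*s**2 + 0 = 2*s**2)
(((-1)**4*(-7))*K(E))*5 = (((-1)**4*(-7))*(2*(1/6)**2))*5 = ((1*(-7))*(2*(1/36)))*5 = -7*1/18*5 = -7/18*5 = -35/18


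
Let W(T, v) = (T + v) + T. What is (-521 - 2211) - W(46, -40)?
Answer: -2784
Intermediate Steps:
W(T, v) = v + 2*T
(-521 - 2211) - W(46, -40) = (-521 - 2211) - (-40 + 2*46) = -2732 - (-40 + 92) = -2732 - 1*52 = -2732 - 52 = -2784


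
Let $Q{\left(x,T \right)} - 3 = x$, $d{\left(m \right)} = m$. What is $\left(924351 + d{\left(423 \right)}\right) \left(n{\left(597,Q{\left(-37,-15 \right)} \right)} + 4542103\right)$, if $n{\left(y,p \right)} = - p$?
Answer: $4200450202038$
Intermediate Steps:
$Q{\left(x,T \right)} = 3 + x$
$\left(924351 + d{\left(423 \right)}\right) \left(n{\left(597,Q{\left(-37,-15 \right)} \right)} + 4542103\right) = \left(924351 + 423\right) \left(- (3 - 37) + 4542103\right) = 924774 \left(\left(-1\right) \left(-34\right) + 4542103\right) = 924774 \left(34 + 4542103\right) = 924774 \cdot 4542137 = 4200450202038$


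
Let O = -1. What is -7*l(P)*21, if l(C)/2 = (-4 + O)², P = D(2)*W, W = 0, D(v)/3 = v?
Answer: -7350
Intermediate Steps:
D(v) = 3*v
P = 0 (P = (3*2)*0 = 6*0 = 0)
l(C) = 50 (l(C) = 2*(-4 - 1)² = 2*(-5)² = 2*25 = 50)
-7*l(P)*21 = -7*50*21 = -350*21 = -7350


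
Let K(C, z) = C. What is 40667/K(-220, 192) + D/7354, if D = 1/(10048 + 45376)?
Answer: -376713297723/2037940480 ≈ -184.85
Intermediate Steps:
D = 1/55424 ≈ 1.8043e-5
40667/K(-220, 192) + D/7354 = 40667/(-220) + (1/55424)/7354 = 40667*(-1/220) + (1/55424)*(1/7354) = -3697/20 + 1/407588096 = -376713297723/2037940480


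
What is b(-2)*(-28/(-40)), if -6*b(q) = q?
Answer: 7/30 ≈ 0.23333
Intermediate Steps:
b(q) = -q/6
b(-2)*(-28/(-40)) = (-⅙*(-2))*(-28/(-40)) = (-28*(-1/40))/3 = (⅓)*(7/10) = 7/30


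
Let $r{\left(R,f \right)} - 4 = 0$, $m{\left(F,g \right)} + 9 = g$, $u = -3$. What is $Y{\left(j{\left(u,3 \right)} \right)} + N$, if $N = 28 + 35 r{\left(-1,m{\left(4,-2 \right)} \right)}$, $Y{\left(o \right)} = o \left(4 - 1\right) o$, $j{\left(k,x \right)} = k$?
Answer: $195$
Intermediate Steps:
$m{\left(F,g \right)} = -9 + g$
$r{\left(R,f \right)} = 4$ ($r{\left(R,f \right)} = 4 + 0 = 4$)
$Y{\left(o \right)} = 3 o^{2}$ ($Y{\left(o \right)} = o 3 o = 3 o o = 3 o^{2}$)
$N = 168$ ($N = 28 + 35 \cdot 4 = 28 + 140 = 168$)
$Y{\left(j{\left(u,3 \right)} \right)} + N = 3 \left(-3\right)^{2} + 168 = 3 \cdot 9 + 168 = 27 + 168 = 195$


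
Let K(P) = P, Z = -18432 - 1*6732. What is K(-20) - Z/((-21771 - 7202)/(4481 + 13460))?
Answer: -64578112/4139 ≈ -15602.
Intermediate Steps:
Z = -25164 (Z = -18432 - 6732 = -25164)
K(-20) - Z/((-21771 - 7202)/(4481 + 13460)) = -20 - (-25164)/((-21771 - 7202)/(4481 + 13460)) = -20 - (-25164)/((-28973/17941)) = -20 - (-25164)/((-28973*1/17941)) = -20 - (-25164)/(-4139/2563) = -20 - (-25164)*(-2563)/4139 = -20 - 1*64495332/4139 = -20 - 64495332/4139 = -64578112/4139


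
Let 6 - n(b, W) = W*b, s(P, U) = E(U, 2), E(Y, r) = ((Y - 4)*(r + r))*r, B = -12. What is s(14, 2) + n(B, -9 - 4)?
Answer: -166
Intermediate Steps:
E(Y, r) = 2*r²*(-4 + Y) (E(Y, r) = ((-4 + Y)*(2*r))*r = (2*r*(-4 + Y))*r = 2*r²*(-4 + Y))
s(P, U) = -32 + 8*U (s(P, U) = 2*2²*(-4 + U) = 2*4*(-4 + U) = -32 + 8*U)
n(b, W) = 6 - W*b
s(14, 2) + n(B, -9 - 4) = (-32 + 8*2) + (6 - 1*(-9 - 4)*(-12)) = (-32 + 16) + (6 - 1*(-13)*(-12)) = -16 + (6 - 156) = -16 - 150 = -166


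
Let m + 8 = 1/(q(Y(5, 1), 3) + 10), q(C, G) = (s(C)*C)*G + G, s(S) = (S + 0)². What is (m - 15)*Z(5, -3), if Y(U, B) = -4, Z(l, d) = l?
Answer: -20590/179 ≈ -115.03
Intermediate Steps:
s(S) = S²
q(C, G) = G + G*C³ (q(C, G) = (C²*C)*G + G = C³*G + G = G*C³ + G = G + G*C³)
m = -1433/179 (m = -8 + 1/(3*(1 + (-4)³) + 10) = -8 + 1/(3*(1 - 64) + 10) = -8 + 1/(3*(-63) + 10) = -8 + 1/(-189 + 10) = -8 + 1/(-179) = -8 - 1/179 = -1433/179 ≈ -8.0056)
(m - 15)*Z(5, -3) = (-1433/179 - 15)*5 = -4118/179*5 = -20590/179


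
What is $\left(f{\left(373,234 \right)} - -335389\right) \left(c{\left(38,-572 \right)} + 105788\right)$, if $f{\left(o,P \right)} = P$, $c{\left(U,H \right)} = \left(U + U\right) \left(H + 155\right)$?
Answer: $24868321808$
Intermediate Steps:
$c{\left(U,H \right)} = 2 U \left(155 + H\right)$
$\left(f{\left(373,234 \right)} - -335389\right) \left(c{\left(38,-572 \right)} + 105788\right) = \left(234 - -335389\right) \left(2 \cdot 38 \left(155 - 572\right) + 105788\right) = \left(234 + 335389\right) \left(2 \cdot 38 \left(-417\right) + 105788\right) = 335623 \left(-31692 + 105788\right) = 335623 \cdot 74096 = 24868321808$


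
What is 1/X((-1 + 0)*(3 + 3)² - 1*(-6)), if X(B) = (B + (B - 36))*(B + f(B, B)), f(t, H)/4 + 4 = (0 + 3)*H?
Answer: 1/38976 ≈ 2.5657e-5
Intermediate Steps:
f(t, H) = -16 + 12*H (f(t, H) = -16 + 4*((0 + 3)*H) = -16 + 4*(3*H) = -16 + 12*H)
X(B) = (-36 + 2*B)*(-16 + 13*B) (X(B) = (B + (B - 36))*(B + (-16 + 12*B)) = (B + (-36 + B))*(-16 + 13*B) = (-36 + 2*B)*(-16 + 13*B))
1/X((-1 + 0)*(3 + 3)² - 1*(-6)) = 1/(576 - 500*((-1 + 0)*(3 + 3)² - 1*(-6)) + 26*((-1 + 0)*(3 + 3)² - 1*(-6))²) = 1/(576 - 500*(-1*6² + 6) + 26*(-1*6² + 6)²) = 1/(576 - 500*(-1*36 + 6) + 26*(-1*36 + 6)²) = 1/(576 - 500*(-36 + 6) + 26*(-36 + 6)²) = 1/(576 - 500*(-30) + 26*(-30)²) = 1/(576 + 15000 + 26*900) = 1/(576 + 15000 + 23400) = 1/38976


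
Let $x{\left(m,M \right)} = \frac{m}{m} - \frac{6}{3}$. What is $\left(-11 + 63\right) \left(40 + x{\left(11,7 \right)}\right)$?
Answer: $2028$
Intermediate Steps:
$x{\left(m,M \right)} = -1$ ($x{\left(m,M \right)} = 1 - 2 = -1$)
$\left(-11 + 63\right) \left(40 + x{\left(11,7 \right)}\right) = \left(-11 + 63\right) \left(40 - 1\right) = 52 \cdot 39 = 2028$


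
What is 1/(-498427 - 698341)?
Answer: -1/1196768 ≈ -8.3558e-7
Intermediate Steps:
1/(-498427 - 698341) = 1/(-1196768) = -1/1196768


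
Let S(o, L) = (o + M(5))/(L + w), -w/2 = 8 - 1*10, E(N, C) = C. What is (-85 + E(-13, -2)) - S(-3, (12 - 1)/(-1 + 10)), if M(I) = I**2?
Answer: -4287/47 ≈ -91.213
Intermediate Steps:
w = 4 (w = -2*(8 - 1*10) = -2*(8 - 10) = -2*(-2) = 4)
S(o, L) = (25 + o)/(4 + L) (S(o, L) = (o + 5**2)/(L + 4) = (o + 25)/(4 + L) = (25 + o)/(4 + L))
(-85 + E(-13, -2)) - S(-3, (12 - 1)/(-1 + 10)) = (-85 - 2) - (25 - 3)/(4 + (12 - 1)/(-1 + 10)) = -87 - 22/(4 + 11/9) = -87 - 22/47/9 = -87 - 9*22/47 = -87 - 1*198/47 = -87 - 198/47 = -4287/47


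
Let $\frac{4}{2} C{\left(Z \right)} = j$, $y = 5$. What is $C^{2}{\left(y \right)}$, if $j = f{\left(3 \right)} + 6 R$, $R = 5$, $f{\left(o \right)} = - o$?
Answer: $\frac{729}{4} \approx 182.25$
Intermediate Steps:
$j = 27$ ($j = \left(-1\right) 3 + 6 \cdot 5 = -3 + 30 = 27$)
$C{\left(Z \right)} = \frac{27}{2}$ ($C{\left(Z \right)} = \frac{1}{2} \cdot 27 = \frac{27}{2}$)
$C^{2}{\left(y \right)} = \left(\frac{27}{2}\right)^{2} = \frac{729}{4}$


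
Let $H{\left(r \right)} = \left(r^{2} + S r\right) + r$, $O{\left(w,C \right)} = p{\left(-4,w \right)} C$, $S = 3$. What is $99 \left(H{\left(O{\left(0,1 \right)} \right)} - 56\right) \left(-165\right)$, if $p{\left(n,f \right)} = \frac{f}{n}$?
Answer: $914760$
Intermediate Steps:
$O{\left(w,C \right)} = - \frac{C w}{4}$ ($O{\left(w,C \right)} = \frac{w}{-4} C = w \left(- \frac{1}{4}\right) C = - \frac{w}{4} C = - \frac{C w}{4}$)
$H{\left(r \right)} = r^{2} + 4 r$ ($H{\left(r \right)} = \left(r^{2} + 3 r\right) + r = r^{2} + 4 r$)
$99 \left(H{\left(O{\left(0,1 \right)} \right)} - 56\right) \left(-165\right) = 99 \left(\left(- \frac{1}{4}\right) 1 \cdot 0 \left(4 - \frac{1}{4} \cdot 0\right) - 56\right) \left(-165\right) = 99 \left(0 \left(4 + 0\right) - 56\right) \left(-165\right) = 99 \left(0 \cdot 4 - 56\right) \left(-165\right) = 99 \left(0 - 56\right) \left(-165\right) = 99 \left(-56\right) \left(-165\right) = \left(-5544\right) \left(-165\right) = 914760$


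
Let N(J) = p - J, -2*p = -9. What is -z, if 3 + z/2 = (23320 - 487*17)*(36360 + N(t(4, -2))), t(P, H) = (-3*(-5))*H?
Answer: -1094819343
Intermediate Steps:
p = 9/2 (p = -½*(-9) = 9/2 ≈ 4.5000)
t(P, H) = 15*H
N(J) = 9/2 - J
z = 1094819343 (z = -6 + 2*((23320 - 487*17)*(36360 + (9/2 - 15*(-2)))) = -6 + 2*((23320 - 8279)*(36360 + (9/2 - 1*(-30)))) = -6 + 2*(15041*(36360 + (9/2 + 30))) = -6 + 2*(15041*(36360 + 69/2)) = -6 + 2*(15041*(72789/2)) = -6 + 2*(1094819349/2) = -6 + 1094819349 = 1094819343)
-z = -1*1094819343 = -1094819343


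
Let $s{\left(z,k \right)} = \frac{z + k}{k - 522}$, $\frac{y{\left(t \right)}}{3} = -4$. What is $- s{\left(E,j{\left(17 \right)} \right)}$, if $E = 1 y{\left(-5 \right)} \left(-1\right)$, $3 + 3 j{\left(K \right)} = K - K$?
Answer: $\frac{11}{523} \approx 0.021033$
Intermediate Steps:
$y{\left(t \right)} = -12$ ($y{\left(t \right)} = 3 \left(-4\right) = -12$)
$j{\left(K \right)} = -1$ ($j{\left(K \right)} = -1 + \frac{K - K}{3} = -1 + \frac{1}{3} \cdot 0 = -1 + 0 = -1$)
$E = 12$ ($E = 1 \left(-12\right) \left(-1\right) = \left(-12\right) \left(-1\right) = 12$)
$s{\left(z,k \right)} = \frac{k + z}{-522 + k}$
$- s{\left(E,j{\left(17 \right)} \right)} = - \frac{-1 + 12}{-522 - 1} = - \frac{11}{-523} = - \frac{\left(-1\right) 11}{523} = \left(-1\right) \left(- \frac{11}{523}\right) = \frac{11}{523}$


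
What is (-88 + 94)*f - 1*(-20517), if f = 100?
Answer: 21117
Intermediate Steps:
(-88 + 94)*f - 1*(-20517) = (-88 + 94)*100 - 1*(-20517) = 6*100 + 20517 = 600 + 20517 = 21117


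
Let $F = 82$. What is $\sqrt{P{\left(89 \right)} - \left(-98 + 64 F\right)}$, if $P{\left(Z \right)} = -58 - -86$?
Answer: $i \sqrt{5122} \approx 71.568 i$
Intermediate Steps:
$P{\left(Z \right)} = 28$ ($P{\left(Z \right)} = -58 + 86 = 28$)
$\sqrt{P{\left(89 \right)} - \left(-98 + 64 F\right)} = \sqrt{28 + \left(\left(-64\right) 82 + 98\right)} = \sqrt{28 + \left(-5248 + 98\right)} = \sqrt{28 - 5150} = \sqrt{-5122} = i \sqrt{5122}$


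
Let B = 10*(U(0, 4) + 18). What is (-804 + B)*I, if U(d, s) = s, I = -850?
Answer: 496400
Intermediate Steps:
B = 220 (B = 10*(4 + 18) = 10*22 = 220)
(-804 + B)*I = (-804 + 220)*(-850) = -584*(-850) = 496400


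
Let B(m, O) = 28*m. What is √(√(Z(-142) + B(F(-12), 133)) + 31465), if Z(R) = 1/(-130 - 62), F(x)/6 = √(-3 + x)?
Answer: √(4530960 + 6*√3*√(-1 + 32256*I*√15))/12 ≈ 177.43 + 0.050827*I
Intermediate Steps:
F(x) = 6*√(-3 + x)
Z(R) = -1/192 (Z(R) = 1/(-192) = -1/192)
√(√(Z(-142) + B(F(-12), 133)) + 31465) = √(√(-1/192 + 28*(6*√(-3 - 12))) + 31465) = √(√(-1/192 + 28*(6*√(-15))) + 31465) = √(√(-1/192 + 28*(6*(I*√15))) + 31465) = √(√(-1/192 + 28*(6*I*√15)) + 31465) = √(√(-1/192 + 168*I*√15) + 31465) = √(31465 + √(-1/192 + 168*I*√15))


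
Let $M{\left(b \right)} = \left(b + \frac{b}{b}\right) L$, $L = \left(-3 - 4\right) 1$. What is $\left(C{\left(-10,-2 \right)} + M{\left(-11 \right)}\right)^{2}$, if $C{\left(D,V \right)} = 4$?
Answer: $5476$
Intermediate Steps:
$L = -7$ ($L = \left(-7\right) 1 = -7$)
$M{\left(b \right)} = -7 - 7 b$ ($M{\left(b \right)} = \left(b + \frac{b}{b}\right) \left(-7\right) = \left(b + 1\right) \left(-7\right) = \left(1 + b\right) \left(-7\right) = -7 - 7 b$)
$\left(C{\left(-10,-2 \right)} + M{\left(-11 \right)}\right)^{2} = \left(4 - -70\right)^{2} = \left(4 + \left(-7 + 77\right)\right)^{2} = \left(4 + 70\right)^{2} = 74^{2} = 5476$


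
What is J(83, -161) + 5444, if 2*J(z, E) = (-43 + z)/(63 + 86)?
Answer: 811176/149 ≈ 5444.1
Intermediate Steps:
J(z, E) = -43/298 + z/298 (J(z, E) = ((-43 + z)/(63 + 86))/2 = ((-43 + z)/149)/2 = ((-43 + z)*(1/149))/2 = (-43/149 + z/149)/2 = -43/298 + z/298)
J(83, -161) + 5444 = (-43/298 + (1/298)*83) + 5444 = (-43/298 + 83/298) + 5444 = 20/149 + 5444 = 811176/149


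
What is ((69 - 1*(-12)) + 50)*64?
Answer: 8384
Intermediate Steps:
((69 - 1*(-12)) + 50)*64 = ((69 + 12) + 50)*64 = (81 + 50)*64 = 131*64 = 8384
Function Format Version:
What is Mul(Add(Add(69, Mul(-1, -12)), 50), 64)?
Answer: 8384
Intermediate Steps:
Mul(Add(Add(69, Mul(-1, -12)), 50), 64) = Mul(Add(Add(69, 12), 50), 64) = Mul(Add(81, 50), 64) = Mul(131, 64) = 8384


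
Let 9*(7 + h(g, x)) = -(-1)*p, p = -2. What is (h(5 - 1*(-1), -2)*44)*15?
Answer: -14300/3 ≈ -4766.7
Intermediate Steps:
h(g, x) = -65/9 (h(g, x) = -7 + (-(-1)*(-2))/9 = -7 + (-1*2)/9 = -7 + (⅑)*(-2) = -7 - 2/9 = -65/9)
(h(5 - 1*(-1), -2)*44)*15 = -65/9*44*15 = -2860/9*15 = -14300/3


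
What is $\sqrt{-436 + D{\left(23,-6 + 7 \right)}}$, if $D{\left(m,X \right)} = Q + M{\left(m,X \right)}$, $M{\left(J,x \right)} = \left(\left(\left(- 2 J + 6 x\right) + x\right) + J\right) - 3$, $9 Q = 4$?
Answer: $\frac{i \sqrt{4091}}{3} \approx 21.32 i$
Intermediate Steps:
$Q = \frac{4}{9}$ ($Q = \frac{1}{9} \cdot 4 = \frac{4}{9} \approx 0.44444$)
$M{\left(J,x \right)} = -3 - J + 7 x$ ($M{\left(J,x \right)} = \left(\left(- 2 J + 7 x\right) + J\right) - 3 = \left(- J + 7 x\right) - 3 = -3 - J + 7 x$)
$D{\left(m,X \right)} = - \frac{23}{9} - m + 7 X$ ($D{\left(m,X \right)} = \frac{4}{9} - \left(3 + m - 7 X\right) = - \frac{23}{9} - m + 7 X$)
$\sqrt{-436 + D{\left(23,-6 + 7 \right)}} = \sqrt{-436 - \left(\frac{230}{9} - 7 \left(-6 + 7\right)\right)} = \sqrt{-436 - \frac{167}{9}} = \sqrt{- \frac{4091}{9}} = \frac{i \sqrt{4091}}{3}$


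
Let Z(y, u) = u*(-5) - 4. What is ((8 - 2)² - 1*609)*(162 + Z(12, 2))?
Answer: -84804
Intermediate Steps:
Z(y, u) = -4 - 5*u (Z(y, u) = -5*u - 4 = -4 - 5*u)
((8 - 2)² - 1*609)*(162 + Z(12, 2)) = ((8 - 2)² - 1*609)*(162 + (-4 - 5*2)) = (6² - 609)*(162 + (-4 - 10)) = (36 - 609)*(162 - 14) = -573*148 = -84804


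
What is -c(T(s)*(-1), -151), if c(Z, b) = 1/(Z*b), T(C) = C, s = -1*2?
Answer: 1/302 ≈ 0.0033113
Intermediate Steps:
s = -2
c(Z, b) = 1/(Z*b)
-c(T(s)*(-1), -151) = -1/(((-2*(-1)))*(-151)) = -(-1)/(2*151) = -1*(-1/302) = 1/302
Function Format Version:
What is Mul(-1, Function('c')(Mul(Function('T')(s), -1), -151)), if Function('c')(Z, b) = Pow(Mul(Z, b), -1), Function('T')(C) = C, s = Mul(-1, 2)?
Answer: Rational(1, 302) ≈ 0.0033113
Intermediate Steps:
s = -2
Function('c')(Z, b) = Mul(Pow(Z, -1), Pow(b, -1))
Mul(-1, Function('c')(Mul(Function('T')(s), -1), -151)) = Mul(-1, Mul(Pow(Mul(-2, -1), -1), Pow(-151, -1))) = Mul(-1, Mul(Pow(2, -1), Rational(-1, 151))) = Mul(-1, Mul(Rational(1, 2), Rational(-1, 151))) = Mul(-1, Rational(-1, 302)) = Rational(1, 302)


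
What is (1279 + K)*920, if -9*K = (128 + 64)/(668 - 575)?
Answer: 328234840/279 ≈ 1.1765e+6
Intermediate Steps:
K = -64/279 (K = -(128 + 64)/(9*(668 - 575)) = -64/(3*93) = -⅑*64/31 = -64/279 ≈ -0.22939)
(1279 + K)*920 = (1279 - 64/279)*920 = (356777/279)*920 = 328234840/279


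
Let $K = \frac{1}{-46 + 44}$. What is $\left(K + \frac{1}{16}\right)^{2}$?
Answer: $\frac{49}{256} \approx 0.19141$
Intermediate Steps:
$K = - \frac{1}{2}$ ($K = \frac{1}{-2} = - \frac{1}{2} \approx -0.5$)
$\left(K + \frac{1}{16}\right)^{2} = \left(- \frac{1}{2} + \frac{1}{16}\right)^{2} = \left(- \frac{7}{16}\right)^{2} = \frac{49}{256}$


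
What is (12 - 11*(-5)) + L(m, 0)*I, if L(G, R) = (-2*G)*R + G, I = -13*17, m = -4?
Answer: 951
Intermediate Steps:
I = -221
L(G, R) = G - 2*G*R (L(G, R) = -2*G*R + G = G - 2*G*R)
(12 - 11*(-5)) + L(m, 0)*I = (12 - 11*(-5)) - 4*(1 - 2*0)*(-221) = (12 + 55) - 4*(1 + 0)*(-221) = 67 - 4*1*(-221) = 67 - 4*(-221) = 67 + 884 = 951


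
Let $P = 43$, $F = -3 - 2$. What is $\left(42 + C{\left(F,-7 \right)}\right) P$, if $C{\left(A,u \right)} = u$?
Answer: $1505$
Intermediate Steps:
$F = -5$ ($F = -3 - 2 = -5$)
$\left(42 + C{\left(F,-7 \right)}\right) P = \left(42 - 7\right) 43 = 35 \cdot 43 = 1505$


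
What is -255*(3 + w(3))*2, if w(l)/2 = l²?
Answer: -10710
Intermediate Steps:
w(l) = 2*l²
-255*(3 + w(3))*2 = -255*(3 + 2*3²)*2 = -255*(3 + 2*9)*2 = -255*(3 + 18)*2 = -5355*2 = -255*42 = -10710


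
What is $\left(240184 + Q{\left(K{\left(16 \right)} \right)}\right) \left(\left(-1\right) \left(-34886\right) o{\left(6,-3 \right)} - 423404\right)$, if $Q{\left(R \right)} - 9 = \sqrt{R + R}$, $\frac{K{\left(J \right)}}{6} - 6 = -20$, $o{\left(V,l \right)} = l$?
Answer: $-126836795966 - 1056124 i \sqrt{42} \approx -1.2684 \cdot 10^{11} - 6.8445 \cdot 10^{6} i$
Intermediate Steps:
$K{\left(J \right)} = -84$ ($K{\left(J \right)} = 36 + 6 \left(-20\right) = 36 - 120 = -84$)
$Q{\left(R \right)} = 9 + \sqrt{2} \sqrt{R}$ ($Q{\left(R \right)} = 9 + \sqrt{R + R} = 9 + \sqrt{2 R} = 9 + \sqrt{2} \sqrt{R}$)
$\left(240184 + Q{\left(K{\left(16 \right)} \right)}\right) \left(\left(-1\right) \left(-34886\right) o{\left(6,-3 \right)} - 423404\right) = \left(240184 + \left(9 + \sqrt{2} \sqrt{-84}\right)\right) \left(\left(-1\right) \left(-34886\right) \left(-3\right) - 423404\right) = \left(240184 + \left(9 + \sqrt{2} \cdot 2 i \sqrt{21}\right)\right) \left(34886 \left(-3\right) - 423404\right) = \left(240184 + \left(9 + 2 i \sqrt{42}\right)\right) \left(-104658 - 423404\right) = \left(240193 + 2 i \sqrt{42}\right) \left(-528062\right) = -126836795966 - 1056124 i \sqrt{42}$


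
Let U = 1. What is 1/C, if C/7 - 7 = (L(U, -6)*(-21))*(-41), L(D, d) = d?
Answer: -1/36113 ≈ -2.7691e-5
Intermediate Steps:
C = -36113 (C = 49 + 7*(-6*(-21)*(-41)) = 49 + 7*(126*(-41)) = 49 + 7*(-5166) = 49 - 36162 = -36113)
1/C = 1/(-36113) = -1/36113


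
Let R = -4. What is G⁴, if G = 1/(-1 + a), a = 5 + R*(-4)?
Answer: 1/160000 ≈ 6.2500e-6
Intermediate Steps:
a = 21 (a = 5 - 4*(-4) = 5 + 16 = 21)
G = 1/20 (G = 1/(-1 + 21) = 1/20 ≈ 0.050000)
G⁴ = (1/20)⁴ = 1/160000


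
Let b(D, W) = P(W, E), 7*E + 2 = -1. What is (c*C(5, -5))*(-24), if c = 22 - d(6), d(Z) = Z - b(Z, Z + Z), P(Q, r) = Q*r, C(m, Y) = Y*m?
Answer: 45600/7 ≈ 6514.3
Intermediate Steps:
E = -3/7 (E = -2/7 + (1/7)*(-1) = -2/7 - 1/7 = -3/7 ≈ -0.42857)
b(D, W) = -3*W/7 (b(D, W) = W*(-3/7) = -3*W/7)
d(Z) = 13*Z/7 (d(Z) = Z - (-3)*(Z + Z)/7 = Z - (-3)*2*Z/7 = Z - (-6)*Z/7 = Z + 6*Z/7 = 13*Z/7)
c = 76/7 (c = 22 - 13*6/7 = 22 - 1*78/7 = 22 - 78/7 = 76/7 ≈ 10.857)
(c*C(5, -5))*(-24) = (76*(-5*5)/7)*(-24) = ((76/7)*(-25))*(-24) = -1900/7*(-24) = 45600/7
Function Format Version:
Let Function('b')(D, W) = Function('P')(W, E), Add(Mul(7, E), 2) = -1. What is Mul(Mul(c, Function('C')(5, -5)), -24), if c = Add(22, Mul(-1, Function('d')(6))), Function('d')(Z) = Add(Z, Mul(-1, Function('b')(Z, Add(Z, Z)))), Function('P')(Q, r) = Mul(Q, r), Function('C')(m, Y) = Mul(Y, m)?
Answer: Rational(45600, 7) ≈ 6514.3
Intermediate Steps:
E = Rational(-3, 7) (E = Add(Rational(-2, 7), Mul(Rational(1, 7), -1)) = Add(Rational(-2, 7), Rational(-1, 7)) = Rational(-3, 7) ≈ -0.42857)
Function('b')(D, W) = Mul(Rational(-3, 7), W) (Function('b')(D, W) = Mul(W, Rational(-3, 7)) = Mul(Rational(-3, 7), W))
Function('d')(Z) = Mul(Rational(13, 7), Z) (Function('d')(Z) = Add(Z, Mul(-1, Mul(Rational(-3, 7), Add(Z, Z)))) = Add(Z, Mul(-1, Mul(Rational(-3, 7), Mul(2, Z)))) = Add(Z, Mul(-1, Mul(Rational(-6, 7), Z))) = Add(Z, Mul(Rational(6, 7), Z)) = Mul(Rational(13, 7), Z))
c = Rational(76, 7) (c = Add(22, Mul(-1, Mul(Rational(13, 7), 6))) = Add(22, Mul(-1, Rational(78, 7))) = Add(22, Rational(-78, 7)) = Rational(76, 7) ≈ 10.857)
Mul(Mul(c, Function('C')(5, -5)), -24) = Mul(Mul(Rational(76, 7), Mul(-5, 5)), -24) = Mul(Mul(Rational(76, 7), -25), -24) = Mul(Rational(-1900, 7), -24) = Rational(45600, 7)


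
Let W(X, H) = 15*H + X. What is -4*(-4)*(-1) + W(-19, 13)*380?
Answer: 66864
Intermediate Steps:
W(X, H) = X + 15*H
-4*(-4)*(-1) + W(-19, 13)*380 = -4*(-4)*(-1) + (-19 + 15*13)*380 = 16*(-1) + (-19 + 195)*380 = -16 + 176*380 = -16 + 66880 = 66864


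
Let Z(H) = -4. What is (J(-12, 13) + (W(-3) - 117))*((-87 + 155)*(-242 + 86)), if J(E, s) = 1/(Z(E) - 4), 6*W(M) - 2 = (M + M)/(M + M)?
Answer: 1237158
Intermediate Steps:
W(M) = 1/2 (W(M) = 1/3 + ((M + M)/(M + M))/6 = 1/3 + ((2*M)/((2*M)))/6 = 1/3 + ((2*M)*(1/(2*M)))/6 = 1/3 + (1/6)*1 = 1/3 + 1/6 = 1/2)
J(E, s) = -1/8 (J(E, s) = 1/(-4 - 4) = 1/(-8) = -1/8)
(J(-12, 13) + (W(-3) - 117))*((-87 + 155)*(-242 + 86)) = (-1/8 + (1/2 - 117))*((-87 + 155)*(-242 + 86)) = (-1/8 - 233/2)*(68*(-156)) = -933/8*(-10608) = 1237158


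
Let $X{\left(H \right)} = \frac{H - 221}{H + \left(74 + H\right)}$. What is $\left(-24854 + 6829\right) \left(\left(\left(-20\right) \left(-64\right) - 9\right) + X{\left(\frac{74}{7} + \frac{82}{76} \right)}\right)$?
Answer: $- \frac{591947038375}{25882} \approx -2.2871 \cdot 10^{7}$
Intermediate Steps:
$X{\left(H \right)} = \frac{-221 + H}{74 + 2 H}$
$\left(-24854 + 6829\right) \left(\left(\left(-20\right) \left(-64\right) - 9\right) + X{\left(\frac{74}{7} + \frac{82}{76} \right)}\right) = \left(-24854 + 6829\right) \left(\left(\left(-20\right) \left(-64\right) - 9\right) + \frac{-221 + \left(\frac{74}{7} + \frac{82}{76}\right)}{2 \left(37 + \left(\frac{74}{7} + \frac{82}{76}\right)\right)}\right) = - 18025 \left(\left(1280 - 9\right) + \frac{-221 + \left(74 \cdot \frac{1}{7} + 82 \cdot \frac{1}{76}\right)}{2 \left(37 + \left(74 \cdot \frac{1}{7} + 82 \cdot \frac{1}{76}\right)\right)}\right) = - 18025 \left(1271 + \frac{-221 + \left(\frac{74}{7} + \frac{41}{38}\right)}{2 \left(37 + \left(\frac{74}{7} + \frac{41}{38}\right)\right)}\right) = - 18025 \left(1271 + \frac{-221 + \frac{3099}{266}}{2 \left(37 + \frac{3099}{266}\right)}\right) = - 18025 \left(1271 + \frac{1}{2} \frac{1}{\frac{12941}{266}} \left(- \frac{55687}{266}\right)\right) = - 18025 \left(1271 + \frac{1}{2} \cdot \frac{266}{12941} \left(- \frac{55687}{266}\right)\right) = - 18025 \left(1271 - \frac{55687}{25882}\right) = \left(-18025\right) \frac{32840335}{25882} = - \frac{591947038375}{25882}$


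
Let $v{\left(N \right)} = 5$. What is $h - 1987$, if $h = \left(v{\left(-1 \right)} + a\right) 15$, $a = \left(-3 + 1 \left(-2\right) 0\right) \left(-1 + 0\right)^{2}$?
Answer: $-1957$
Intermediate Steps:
$a = -3$ ($a = \left(-3 - 0\right) \left(-1\right)^{2} = \left(-3 + 0\right) 1 = \left(-3\right) 1 = -3$)
$h = 30$ ($h = \left(5 - 3\right) 15 = 2 \cdot 15 = 30$)
$h - 1987 = 30 - 1987 = -1957$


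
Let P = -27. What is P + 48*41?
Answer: 1941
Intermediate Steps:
P + 48*41 = -27 + 48*41 = -27 + 1968 = 1941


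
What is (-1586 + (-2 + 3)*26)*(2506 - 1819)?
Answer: -1071720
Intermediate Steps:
(-1586 + (-2 + 3)*26)*(2506 - 1819) = (-1586 + 1*26)*687 = (-1586 + 26)*687 = -1560*687 = -1071720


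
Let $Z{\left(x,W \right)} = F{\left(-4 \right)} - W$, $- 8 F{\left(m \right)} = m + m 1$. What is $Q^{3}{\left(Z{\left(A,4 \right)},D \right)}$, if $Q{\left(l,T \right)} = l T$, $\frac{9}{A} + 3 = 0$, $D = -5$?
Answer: $3375$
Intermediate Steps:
$A = -3$ ($A = \frac{9}{-3 + 0} = \frac{9}{-3} = 9 \left(- \frac{1}{3}\right) = -3$)
$F{\left(m \right)} = - \frac{m}{4}$ ($F{\left(m \right)} = - \frac{m + m 1}{8} = - \frac{m + m}{8} = - \frac{2 m}{8} = - \frac{m}{4}$)
$Z{\left(x,W \right)} = 1 - W$ ($Z{\left(x,W \right)} = \left(- \frac{1}{4}\right) \left(-4\right) - W = 1 - W$)
$Q{\left(l,T \right)} = T l$
$Q^{3}{\left(Z{\left(A,4 \right)},D \right)} = \left(- 5 \left(1 - 4\right)\right)^{3} = \left(\left(-5\right) \left(-3\right)\right)^{3} = 15^{3} = 3375$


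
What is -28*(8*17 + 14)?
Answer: -4200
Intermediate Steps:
-28*(8*17 + 14) = -28*(136 + 14) = -28*150 = -4200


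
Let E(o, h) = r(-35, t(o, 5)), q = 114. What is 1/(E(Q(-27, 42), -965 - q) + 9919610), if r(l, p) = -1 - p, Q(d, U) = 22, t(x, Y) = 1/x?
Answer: 22/218231397 ≈ 1.0081e-7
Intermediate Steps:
E(o, h) = -1 - 1/o
1/(E(Q(-27, 42), -965 - q) + 9919610) = 1/((-1 - 1*22)/22 + 9919610) = 1/((-1 - 22)/22 + 9919610) = 1/((1/22)*(-23) + 9919610) = 1/(-23/22 + 9919610) = 1/(218231397/22) = 22/218231397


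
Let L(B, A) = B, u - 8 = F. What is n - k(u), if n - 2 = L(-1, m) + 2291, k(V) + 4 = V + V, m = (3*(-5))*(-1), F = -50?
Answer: 2380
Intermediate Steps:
u = -42 (u = 8 - 50 = -42)
m = 15 (m = -15*(-1) = 15)
k(V) = -4 + 2*V (k(V) = -4 + (V + V) = -4 + 2*V)
n = 2292 (n = 2 + (-1 + 2291) = 2 + 2290 = 2292)
n - k(u) = 2292 - (-4 + 2*(-42)) = 2292 - (-4 - 84) = 2292 - 1*(-88) = 2292 + 88 = 2380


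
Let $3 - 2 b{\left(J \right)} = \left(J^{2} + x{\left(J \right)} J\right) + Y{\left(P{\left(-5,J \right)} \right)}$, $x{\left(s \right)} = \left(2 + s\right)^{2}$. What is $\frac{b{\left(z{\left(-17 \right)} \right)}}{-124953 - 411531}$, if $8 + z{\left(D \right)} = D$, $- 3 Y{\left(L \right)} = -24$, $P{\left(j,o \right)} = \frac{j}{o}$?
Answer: $- \frac{12595}{1072968} \approx -0.011738$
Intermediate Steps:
$Y{\left(L \right)} = 8$ ($Y{\left(L \right)} = \left(- \frac{1}{3}\right) \left(-24\right) = 8$)
$z{\left(D \right)} = -8 + D$
$b{\left(J \right)} = - \frac{5}{2} - \frac{J^{2}}{2} - \frac{J \left(2 + J\right)^{2}}{2}$ ($b{\left(J \right)} = \frac{3}{2} - \frac{\left(J^{2} + \left(2 + J\right)^{2} J\right) + 8}{2} = \frac{3}{2} - \frac{\left(J^{2} + J \left(2 + J\right)^{2}\right) + 8}{2} = \frac{3}{2} - \frac{8 + J^{2} + J \left(2 + J\right)^{2}}{2} = \frac{3}{2} - \left(4 + \frac{J^{2}}{2} + \frac{J \left(2 + J\right)^{2}}{2}\right) = - \frac{5}{2} - \frac{J^{2}}{2} - \frac{J \left(2 + J\right)^{2}}{2}$)
$\frac{b{\left(z{\left(-17 \right)} \right)}}{-124953 - 411531} = \frac{- \frac{5}{2} - \frac{\left(-8 - 17\right)^{2}}{2} - \frac{\left(-8 - 17\right) \left(2 - 25\right)^{2}}{2}}{-124953 - 411531} = \frac{- \frac{5}{2} - \frac{\left(-25\right)^{2}}{2} - - \frac{25 \left(2 - 25\right)^{2}}{2}}{-124953 - 411531} = \frac{- \frac{5}{2} - \frac{625}{2} - - \frac{25 \left(-23\right)^{2}}{2}}{-536484} = \left(- \frac{5}{2} - \frac{625}{2} - \left(- \frac{25}{2}\right) 529\right) \left(- \frac{1}{536484}\right) = \left(- \frac{5}{2} - \frac{625}{2} + \frac{13225}{2}\right) \left(- \frac{1}{536484}\right) = \frac{12595}{2} \left(- \frac{1}{536484}\right) = - \frac{12595}{1072968}$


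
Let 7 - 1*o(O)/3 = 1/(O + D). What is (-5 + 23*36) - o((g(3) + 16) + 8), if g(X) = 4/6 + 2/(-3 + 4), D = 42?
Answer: 165221/206 ≈ 802.04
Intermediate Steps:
g(X) = 8/3 (g(X) = 4*(⅙) + 2/1 = ⅔ + 2*1 = ⅔ + 2 = 8/3)
o(O) = 21 - 3/(42 + O) (o(O) = 21 - 3/(O + 42) = 21 - 3/(42 + O))
(-5 + 23*36) - o((g(3) + 16) + 8) = (-5 + 23*36) - 3*(293 + 7*((8/3 + 16) + 8))/(42 + ((8/3 + 16) + 8)) = (-5 + 828) - 3*(293 + 7*(56/3 + 8))/(42 + (56/3 + 8)) = 823 - 3*(293 + 7*(80/3))/(42 + 80/3) = 823 - 3*(293 + 560/3)/206/3 = 823 - 3*3*1439/(206*3) = 823 - 1*4317/206 = 823 - 4317/206 = 165221/206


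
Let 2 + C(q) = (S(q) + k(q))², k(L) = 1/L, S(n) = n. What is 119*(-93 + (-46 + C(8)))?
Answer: -571081/64 ≈ -8923.1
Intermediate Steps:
C(q) = -2 + (q + 1/q)²
119*(-93 + (-46 + C(8))) = 119*(-93 + (-46 + (1 + 8⁴)/8²)) = 119*(-93 + (-46 + (1 + 4096)/64)) = 119*(-93 + (-46 + (1/64)*4097)) = 119*(-93 + (-46 + 4097/64)) = 119*(-93 + 1153/64) = 119*(-4799/64) = -571081/64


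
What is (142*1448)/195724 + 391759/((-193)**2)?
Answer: 21083907225/1822630819 ≈ 11.568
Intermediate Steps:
(142*1448)/195724 + 391759/((-193)**2) = 205616*(1/195724) + 391759/37249 = 51404/48931 + 391759*(1/37249) = 51404/48931 + 391759/37249 = 21083907225/1822630819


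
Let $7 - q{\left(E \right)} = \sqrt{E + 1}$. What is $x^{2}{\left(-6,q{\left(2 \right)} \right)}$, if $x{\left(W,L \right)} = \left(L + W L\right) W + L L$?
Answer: $74452 - 23056 \sqrt{3} \approx 34518.0$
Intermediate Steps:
$q{\left(E \right)} = 7 - \sqrt{1 + E}$ ($q{\left(E \right)} = 7 - \sqrt{E + 1} = 7 - \sqrt{1 + E}$)
$x{\left(W,L \right)} = L^{2} + W \left(L + L W\right)$ ($x{\left(W,L \right)} = \left(L + L W\right) W + L^{2} = W \left(L + L W\right) + L^{2} = L^{2} + W \left(L + L W\right)$)
$x^{2}{\left(-6,q{\left(2 \right)} \right)} = \left(\left(7 - \sqrt{1 + 2}\right) \left(\left(7 - \sqrt{1 + 2}\right) - 6 + \left(-6\right)^{2}\right)\right)^{2} = \left(\left(7 - \sqrt{3}\right) \left(\left(7 - \sqrt{3}\right) - 6 + 36\right)\right)^{2} = \left(\left(7 - \sqrt{3}\right) \left(37 - \sqrt{3}\right)\right)^{2} = \left(7 - \sqrt{3}\right)^{2} \left(37 - \sqrt{3}\right)^{2}$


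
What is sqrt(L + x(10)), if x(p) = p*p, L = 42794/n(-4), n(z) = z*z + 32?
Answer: sqrt(142782)/12 ≈ 31.489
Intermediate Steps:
n(z) = 32 + z**2 (n(z) = z**2 + 32 = 32 + z**2)
L = 21397/24 (L = 42794/(32 + (-4)**2) = 42794/(32 + 16) = 42794/48 = 42794*(1/48) = 21397/24 ≈ 891.54)
x(p) = p**2
sqrt(L + x(10)) = sqrt(21397/24 + 10**2) = sqrt(21397/24 + 100) = sqrt(23797/24) = sqrt(142782)/12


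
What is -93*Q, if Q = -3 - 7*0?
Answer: 279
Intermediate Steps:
Q = -3 (Q = -3 + 0 = -3)
-93*Q = -93*(-3) = 279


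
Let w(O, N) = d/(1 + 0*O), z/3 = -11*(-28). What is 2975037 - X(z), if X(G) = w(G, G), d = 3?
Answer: 2975034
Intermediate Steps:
z = 924 (z = 3*(-11*(-28)) = 3*308 = 924)
w(O, N) = 3 (w(O, N) = 3/(1 + 0*O) = 3/(1 + 0) = 3/1 = 3*1 = 3)
X(G) = 3
2975037 - X(z) = 2975037 - 1*3 = 2975037 - 3 = 2975034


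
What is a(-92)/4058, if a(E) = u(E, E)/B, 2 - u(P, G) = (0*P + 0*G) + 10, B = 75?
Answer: -4/152175 ≈ -2.6286e-5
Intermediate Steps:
u(P, G) = -8 (u(P, G) = 2 - ((0*P + 0*G) + 10) = 2 - ((0 + 0) + 10) = 2 - (0 + 10) = 2 - 1*10 = 2 - 10 = -8)
a(E) = -8/75
a(-92)/4058 = -8/75/4058 = -8/75*1/4058 = -4/152175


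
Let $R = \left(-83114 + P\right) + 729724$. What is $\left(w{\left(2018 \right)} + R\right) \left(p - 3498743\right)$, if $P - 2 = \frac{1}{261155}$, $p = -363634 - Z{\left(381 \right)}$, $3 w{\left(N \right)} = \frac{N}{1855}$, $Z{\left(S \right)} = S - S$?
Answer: $- \frac{12735538694636828211}{5099395} \approx -2.4975 \cdot 10^{12}$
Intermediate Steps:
$Z{\left(S \right)} = 0$
$w{\left(N \right)} = \frac{N}{5565}$ ($w{\left(N \right)} = \frac{N \frac{1}{1855}}{3} = \frac{\frac{1}{1855} N}{3} = \frac{N}{5565}$)
$p = -363634$ ($p = -363634 - 0 = -363634 + 0 = -363634$)
$P = \frac{522311}{261155}$ ($P = 2 + \frac{1}{261155} = \frac{522311}{261155} \approx 2.0$)
$R = \frac{168865956861}{261155}$ ($R = \left(-83114 + \frac{522311}{261155}\right) + 729724 = - \frac{21705114359}{261155} + 729724 = \frac{168865956861}{261155} \approx 6.4661 \cdot 10^{5}$)
$\left(w{\left(2018 \right)} + R\right) \left(p - 3498743\right) = \left(\frac{1}{5565} \cdot 2018 + \frac{168865956861}{261155}\right) \left(-363634 - 3498743\right) = \left(\frac{2018}{5565} + \frac{168865956861}{261155}\right) \left(-3862377\right) = \frac{187947915388451}{290665515} \left(-3862377\right) = - \frac{12735538694636828211}{5099395}$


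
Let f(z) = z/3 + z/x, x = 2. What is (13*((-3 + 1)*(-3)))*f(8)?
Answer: 520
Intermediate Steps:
f(z) = 5*z/6 (f(z) = z/3 + z/2 = 5*z/6)
(13*((-3 + 1)*(-3)))*f(8) = (13*((-3 + 1)*(-3)))*((5/6)*8) = (13*(-2*(-3)))*(20/3) = (13*6)*(20/3) = 78*(20/3) = 520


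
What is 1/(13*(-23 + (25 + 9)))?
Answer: 1/143 ≈ 0.0069930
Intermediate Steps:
1/(13*(-23 + (25 + 9))) = 1/(13*(-23 + 34)) = 1/(13*11) = 1/143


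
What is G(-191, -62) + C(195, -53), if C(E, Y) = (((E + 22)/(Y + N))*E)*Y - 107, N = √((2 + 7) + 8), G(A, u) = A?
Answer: 118030819/2792 + 2242695*√17/2792 ≈ 45587.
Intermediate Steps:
N = √17 (N = √(9 + 8) = √17 ≈ 4.1231)
C(E, Y) = -107 + E*Y*(22 + E)/(Y + √17) (C(E, Y) = (((E + 22)/(Y + √17))*E)*Y - 107 = (((22 + E)/(Y + √17))*E)*Y - 107 = (E*(22 + E)/(Y + √17))*Y - 107 = E*Y*(22 + E)/(Y + √17) - 107 = -107 + E*Y*(22 + E)/(Y + √17))
G(-191, -62) + C(195, -53) = -191 + (-107*(-53) - 107*√17 - 53*195² + 22*195*(-53))/(-53 + √17) = -191 + (5671 - 107*√17 - 53*38025 - 227370)/(-53 + √17) = -191 + (5671 - 107*√17 - 2015325 - 227370)/(-53 + √17) = -191 + (-2237024 - 107*√17)/(-53 + √17)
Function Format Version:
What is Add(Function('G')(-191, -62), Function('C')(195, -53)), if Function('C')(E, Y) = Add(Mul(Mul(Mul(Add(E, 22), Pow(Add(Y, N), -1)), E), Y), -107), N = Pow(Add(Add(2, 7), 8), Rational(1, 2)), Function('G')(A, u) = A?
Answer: Add(Rational(118030819, 2792), Mul(Rational(2242695, 2792), Pow(17, Rational(1, 2)))) ≈ 45587.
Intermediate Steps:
N = Pow(17, Rational(1, 2)) (N = Pow(Add(9, 8), Rational(1, 2)) = Pow(17, Rational(1, 2)) ≈ 4.1231)
Function('C')(E, Y) = Add(-107, Mul(E, Y, Pow(Add(Y, Pow(17, Rational(1, 2))), -1), Add(22, E))) (Function('C')(E, Y) = Add(Mul(Mul(Mul(Add(E, 22), Pow(Add(Y, Pow(17, Rational(1, 2))), -1)), E), Y), -107) = Add(Mul(Mul(Mul(Add(22, E), Pow(Add(Y, Pow(17, Rational(1, 2))), -1)), E), Y), -107) = Add(Mul(Mul(Mul(Pow(Add(Y, Pow(17, Rational(1, 2))), -1), Add(22, E)), E), Y), -107) = Add(Mul(Mul(E, Pow(Add(Y, Pow(17, Rational(1, 2))), -1), Add(22, E)), Y), -107) = Add(Mul(E, Y, Pow(Add(Y, Pow(17, Rational(1, 2))), -1), Add(22, E)), -107) = Add(-107, Mul(E, Y, Pow(Add(Y, Pow(17, Rational(1, 2))), -1), Add(22, E))))
Add(Function('G')(-191, -62), Function('C')(195, -53)) = Add(-191, Mul(Pow(Add(-53, Pow(17, Rational(1, 2))), -1), Add(Mul(-107, -53), Mul(-107, Pow(17, Rational(1, 2))), Mul(-53, Pow(195, 2)), Mul(22, 195, -53)))) = Add(-191, Mul(Pow(Add(-53, Pow(17, Rational(1, 2))), -1), Add(5671, Mul(-107, Pow(17, Rational(1, 2))), Mul(-53, 38025), -227370))) = Add(-191, Mul(Pow(Add(-53, Pow(17, Rational(1, 2))), -1), Add(5671, Mul(-107, Pow(17, Rational(1, 2))), -2015325, -227370))) = Add(-191, Mul(Pow(Add(-53, Pow(17, Rational(1, 2))), -1), Add(-2237024, Mul(-107, Pow(17, Rational(1, 2))))))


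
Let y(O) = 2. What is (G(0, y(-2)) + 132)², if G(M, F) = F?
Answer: 17956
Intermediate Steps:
(G(0, y(-2)) + 132)² = (2 + 132)² = 134² = 17956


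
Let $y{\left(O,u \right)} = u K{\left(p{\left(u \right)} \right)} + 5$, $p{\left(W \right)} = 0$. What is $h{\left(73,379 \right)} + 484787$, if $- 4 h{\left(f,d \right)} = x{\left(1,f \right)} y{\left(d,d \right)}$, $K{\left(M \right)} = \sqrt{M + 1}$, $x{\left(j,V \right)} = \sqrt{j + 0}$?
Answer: $484691$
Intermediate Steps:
$x{\left(j,V \right)} = \sqrt{j}$
$K{\left(M \right)} = \sqrt{1 + M}$
$y{\left(O,u \right)} = 5 + u$ ($y{\left(O,u \right)} = u \sqrt{1 + 0} + 5 = u \sqrt{1} + 5 = u 1 + 5 = u + 5 = 5 + u$)
$h{\left(f,d \right)} = - \frac{5}{4} - \frac{d}{4}$ ($h{\left(f,d \right)} = - \frac{\sqrt{1} \left(5 + d\right)}{4} = - \frac{1 \left(5 + d\right)}{4} = - \frac{5 + d}{4} = - \frac{5}{4} - \frac{d}{4}$)
$h{\left(73,379 \right)} + 484787 = \left(- \frac{5}{4} - \frac{379}{4}\right) + 484787 = -96 + 484787 = 484691$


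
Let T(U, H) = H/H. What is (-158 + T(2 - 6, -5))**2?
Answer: 24649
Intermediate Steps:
T(U, H) = 1
(-158 + T(2 - 6, -5))**2 = (-158 + 1)**2 = (-157)**2 = 24649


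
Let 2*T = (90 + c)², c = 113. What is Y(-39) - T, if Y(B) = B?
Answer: -41287/2 ≈ -20644.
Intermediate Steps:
T = 41209/2 (T = (90 + 113)²/2 = (½)*203² = (½)*41209 = 41209/2 ≈ 20605.)
Y(-39) - T = -39 - 1*41209/2 = -39 - 41209/2 = -41287/2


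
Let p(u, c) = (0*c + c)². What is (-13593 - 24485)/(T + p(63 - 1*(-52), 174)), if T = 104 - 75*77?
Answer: -38078/24605 ≈ -1.5476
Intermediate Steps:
T = -5671 (T = 104 - 5775 = -5671)
p(u, c) = c² (p(u, c) = (0 + c)² = c²)
(-13593 - 24485)/(T + p(63 - 1*(-52), 174)) = (-13593 - 24485)/(-5671 + 174²) = -38078/(-5671 + 30276) = -38078/24605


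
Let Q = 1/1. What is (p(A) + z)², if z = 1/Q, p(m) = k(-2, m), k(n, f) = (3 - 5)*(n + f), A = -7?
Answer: 361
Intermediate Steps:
k(n, f) = -2*f - 2*n (k(n, f) = -2*(f + n) = -2*f - 2*n)
p(m) = 4 - 2*m (p(m) = -2*m - 2*(-2) = -2*m + 4 = 4 - 2*m)
Q = 1
z = 1 (z = 1/1 = 1)
(p(A) + z)² = ((4 - 2*(-7)) + 1)² = ((4 + 14) + 1)² = (18 + 1)² = 19² = 361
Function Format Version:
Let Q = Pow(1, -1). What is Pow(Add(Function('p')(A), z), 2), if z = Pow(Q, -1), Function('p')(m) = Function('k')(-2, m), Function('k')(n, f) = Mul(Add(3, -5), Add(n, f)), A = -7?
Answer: 361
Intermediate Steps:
Function('k')(n, f) = Add(Mul(-2, f), Mul(-2, n)) (Function('k')(n, f) = Mul(-2, Add(f, n)) = Add(Mul(-2, f), Mul(-2, n)))
Function('p')(m) = Add(4, Mul(-2, m)) (Function('p')(m) = Add(Mul(-2, m), Mul(-2, -2)) = Add(Mul(-2, m), 4) = Add(4, Mul(-2, m)))
Q = 1
z = 1 (z = Pow(1, -1) = 1)
Pow(Add(Function('p')(A), z), 2) = Pow(Add(Add(4, Mul(-2, -7)), 1), 2) = Pow(Add(Add(4, 14), 1), 2) = Pow(Add(18, 1), 2) = Pow(19, 2) = 361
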